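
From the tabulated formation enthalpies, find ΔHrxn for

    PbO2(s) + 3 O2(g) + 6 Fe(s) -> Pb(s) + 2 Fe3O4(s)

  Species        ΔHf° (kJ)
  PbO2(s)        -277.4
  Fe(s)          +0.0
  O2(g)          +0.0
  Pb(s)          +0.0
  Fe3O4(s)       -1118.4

ΔH°rxn = Σ nΔHf°(products) − Σ nΔHf°(reactants).
Products: 1·(+0.0) + 2·(-1118.4) = -2236.8
Reactants: 1·(-277.4) + 3·(+0.0) + 6·(+0.0) = -277.4
ΔHrxn = (-2236.8) − (-277.4) = -1959.4 kJ

ΔHrxn = -1959.4 kJ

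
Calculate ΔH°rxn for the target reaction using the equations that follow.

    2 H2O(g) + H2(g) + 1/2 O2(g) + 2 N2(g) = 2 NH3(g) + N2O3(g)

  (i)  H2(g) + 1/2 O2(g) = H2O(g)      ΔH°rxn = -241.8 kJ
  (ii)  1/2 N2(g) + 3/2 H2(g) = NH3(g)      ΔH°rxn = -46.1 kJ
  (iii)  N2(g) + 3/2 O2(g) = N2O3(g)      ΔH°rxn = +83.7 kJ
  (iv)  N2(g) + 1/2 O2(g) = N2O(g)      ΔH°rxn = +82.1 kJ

ΔH°rxn = 475.1 kJ

(i) reversed and × 2: (-2)·(-241.8) = +483.6 kJ
(ii) × 2: (2)·(-46.1) = -92.2 kJ
(iii) as written: +83.7 kJ
(iv): not needed.
ΔH°rxn = (+483.6) + (-92.2) + (+83.7) = 475.1 kJ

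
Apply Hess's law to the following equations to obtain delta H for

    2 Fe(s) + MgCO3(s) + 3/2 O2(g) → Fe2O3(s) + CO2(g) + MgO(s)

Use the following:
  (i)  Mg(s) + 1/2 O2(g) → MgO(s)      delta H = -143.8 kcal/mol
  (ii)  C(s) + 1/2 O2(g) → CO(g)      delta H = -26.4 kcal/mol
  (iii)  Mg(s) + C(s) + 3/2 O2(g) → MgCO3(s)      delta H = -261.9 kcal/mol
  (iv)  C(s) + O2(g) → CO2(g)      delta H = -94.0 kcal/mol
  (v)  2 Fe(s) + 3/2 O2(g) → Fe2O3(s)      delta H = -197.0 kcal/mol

delta H = -172.9 kcal/mol

(i) as written: -143.8 kcal/mol
(ii): not needed.
(iii) reversed: +261.9 kcal/mol
(iv) as written: -94.0 kcal/mol
(v) as written: -197.0 kcal/mol
By Hess's law, delta H = (1)·(-143.8) + (-1)·(-261.9) + (1)·(-94.0) + (1)·(-197.0) = -172.9 kcal/mol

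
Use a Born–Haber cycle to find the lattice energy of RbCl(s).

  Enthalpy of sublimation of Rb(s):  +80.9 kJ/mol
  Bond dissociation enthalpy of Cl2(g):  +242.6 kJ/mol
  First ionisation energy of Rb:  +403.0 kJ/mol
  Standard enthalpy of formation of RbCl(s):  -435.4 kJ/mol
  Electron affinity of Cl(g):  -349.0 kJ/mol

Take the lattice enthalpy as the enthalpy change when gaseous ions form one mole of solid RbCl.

ΔHf° = 1·ΔHsub + 1·(ΣIE) + 1/2·D(Cl2) + 1·EA + U
-435.4 = 1·(+80.9) + 1·(+403.0) + 1/2·(+242.6) + 1·(-349.0) + U
U = -435.4 − (+256.2) = -691.6 kJ/mol

U = -691.6 kJ/mol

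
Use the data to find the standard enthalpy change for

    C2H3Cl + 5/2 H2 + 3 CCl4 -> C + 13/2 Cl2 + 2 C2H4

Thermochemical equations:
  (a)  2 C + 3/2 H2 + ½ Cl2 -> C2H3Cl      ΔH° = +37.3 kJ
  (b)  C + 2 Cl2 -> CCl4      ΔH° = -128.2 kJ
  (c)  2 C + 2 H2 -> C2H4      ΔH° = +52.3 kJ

ΔH° = 451.9 kJ

(a) reversed (reverse to put C2H3Cl on the reactant side): -37.3 kJ
(b) reversed and × 3 (CCl4 must end up as a reactant; ×3 to match 3 CCl4 in the target): (-3)·(-128.2) = +384.6 kJ
(c) × 2 (×2 to match 2 C2H4 in the target): (2)·(+52.3) = +104.6 kJ
ΔH° = (-37.3) + (+384.6) + (+104.6) = 451.9 kJ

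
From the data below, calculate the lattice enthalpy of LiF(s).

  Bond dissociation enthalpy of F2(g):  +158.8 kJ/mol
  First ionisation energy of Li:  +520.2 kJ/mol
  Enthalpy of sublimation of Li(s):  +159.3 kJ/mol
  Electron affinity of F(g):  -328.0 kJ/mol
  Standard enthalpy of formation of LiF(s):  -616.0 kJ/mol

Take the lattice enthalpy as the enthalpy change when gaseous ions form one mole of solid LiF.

U = -1046.9 kJ/mol

ΔHf° = 1·ΔHsub + 1·(ΣIE) + 1/2·D(F2) + 1·EA + U
-616.0 = 1·(+159.3) + 1·(+520.2) + 1/2·(+158.8) + 1·(-328.0) + U
U = -616.0 − (+430.9) = -1046.9 kJ/mol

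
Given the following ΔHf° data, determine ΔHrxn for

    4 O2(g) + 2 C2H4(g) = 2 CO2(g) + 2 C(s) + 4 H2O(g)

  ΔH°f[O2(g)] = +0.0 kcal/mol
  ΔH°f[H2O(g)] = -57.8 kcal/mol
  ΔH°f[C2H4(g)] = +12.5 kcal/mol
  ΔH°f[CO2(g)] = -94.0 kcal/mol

ΔH°rxn = Σ nΔHf°(products) − Σ nΔHf°(reactants).
Products: 2·(-94.0) + 2·(+0.0) + 4·(-57.8) = -419.2
Reactants: 4·(+0.0) + 2·(+12.5) = +25.0
ΔHrxn = (-419.2) − (+25.0) = -444.2 kcal/mol

ΔHrxn = -444.2 kcal/mol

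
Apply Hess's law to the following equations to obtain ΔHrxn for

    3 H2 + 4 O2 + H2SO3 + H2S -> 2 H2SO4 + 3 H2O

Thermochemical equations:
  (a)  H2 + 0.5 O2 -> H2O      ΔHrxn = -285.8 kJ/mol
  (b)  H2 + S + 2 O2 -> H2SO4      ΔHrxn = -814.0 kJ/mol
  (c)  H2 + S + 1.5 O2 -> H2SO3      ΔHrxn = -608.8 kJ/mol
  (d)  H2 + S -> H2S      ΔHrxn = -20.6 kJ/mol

(a) × 3: (3)·(-285.8) = -857.4 kJ/mol
(b) × 2: (2)·(-814.0) = -1628.0 kJ/mol
(c) reversed: +608.8 kJ/mol
(d) reversed: +20.6 kJ/mol
Summing the manipulated equations, ΔHrxn = (3)·(-285.8) + (2)·(-814.0) + (-1)·(-608.8) + (-1)·(-20.6) = -1856.0 kJ/mol

ΔHrxn = -1856.0 kJ/mol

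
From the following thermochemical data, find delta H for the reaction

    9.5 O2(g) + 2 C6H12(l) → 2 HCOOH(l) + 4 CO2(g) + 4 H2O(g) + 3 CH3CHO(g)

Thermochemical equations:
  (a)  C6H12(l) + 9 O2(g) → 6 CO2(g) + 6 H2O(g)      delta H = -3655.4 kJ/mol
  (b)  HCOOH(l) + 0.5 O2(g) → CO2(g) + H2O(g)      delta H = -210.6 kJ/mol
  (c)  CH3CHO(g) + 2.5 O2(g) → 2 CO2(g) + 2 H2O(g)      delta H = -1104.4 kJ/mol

delta H = -3576.4 kJ/mol

(a) × 2: (2)·(-3655.4) = -7310.8 kJ/mol
(b) reversed and × 2: (-2)·(-210.6) = +421.2 kJ/mol
(c) reversed and × 3: (-3)·(-1104.4) = +3313.2 kJ/mol
delta H = (-7310.8) + (+421.2) + (+3313.2) = -3576.4 kJ/mol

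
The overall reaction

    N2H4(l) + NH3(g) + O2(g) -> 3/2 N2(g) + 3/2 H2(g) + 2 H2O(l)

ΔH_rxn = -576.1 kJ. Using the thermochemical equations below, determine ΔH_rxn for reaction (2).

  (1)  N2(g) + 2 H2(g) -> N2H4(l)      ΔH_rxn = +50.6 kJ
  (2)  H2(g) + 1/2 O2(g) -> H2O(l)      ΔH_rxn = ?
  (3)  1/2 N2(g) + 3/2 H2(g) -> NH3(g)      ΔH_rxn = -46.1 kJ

ΔH_rxn = -285.8 kJ

(1) reversed (reverse to put N2H4(l) on the reactant side): -50.6 kJ
(2) × 2 (×2 to match 2 H2O(l) in the target): contributes 2·x
(3) reversed (reverse to put NH3(g) on the reactant side): +46.1 kJ
-576.1 = (-50.6) + (+46.1) + 2·x
x = (-576.1 − (-4.5)) / (2) = -285.8 kJ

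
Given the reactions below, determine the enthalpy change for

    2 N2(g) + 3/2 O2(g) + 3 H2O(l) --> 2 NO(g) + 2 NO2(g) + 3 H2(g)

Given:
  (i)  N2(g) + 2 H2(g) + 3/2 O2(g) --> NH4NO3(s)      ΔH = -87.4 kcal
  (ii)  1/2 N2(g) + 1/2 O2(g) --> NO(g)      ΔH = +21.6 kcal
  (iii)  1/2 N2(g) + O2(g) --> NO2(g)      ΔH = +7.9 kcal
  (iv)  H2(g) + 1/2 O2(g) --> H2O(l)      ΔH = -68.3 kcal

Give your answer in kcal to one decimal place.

ΔH = 263.9 kcal

(i): not needed (NH4NO3(s) appears nowhere else).
(ii) × 2 (×2 to match 2 NO(g) in the target): (2)·(+21.6) = +43.2 kcal
(iii) × 2 (scale by 2 for the 2 NO2(g)): (2)·(+7.9) = +15.8 kcal
(iv) reversed and × 3 (reverse to put H2O(l) on the reactant side; ×3 to match 3 H2O(l) in the target): (-3)·(-68.3) = +204.9 kcal
ΔH = (+43.2) + (+15.8) + (+204.9) = 263.9 kcal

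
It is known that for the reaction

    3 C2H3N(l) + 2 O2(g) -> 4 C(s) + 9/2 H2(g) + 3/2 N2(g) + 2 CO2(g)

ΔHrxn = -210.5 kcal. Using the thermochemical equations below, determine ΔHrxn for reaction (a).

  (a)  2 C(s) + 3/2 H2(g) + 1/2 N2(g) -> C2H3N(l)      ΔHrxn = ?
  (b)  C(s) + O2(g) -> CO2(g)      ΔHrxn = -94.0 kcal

(a) reversed and × 3: contributes −3·x
(b) × 2: (2)·(-94.0) = -188.0 kcal
-210.5 = (-188.0) − 3·x
x = (-210.5 − (-188.0)) / (-3) = 7.5 kcal

ΔHrxn = 7.5 kcal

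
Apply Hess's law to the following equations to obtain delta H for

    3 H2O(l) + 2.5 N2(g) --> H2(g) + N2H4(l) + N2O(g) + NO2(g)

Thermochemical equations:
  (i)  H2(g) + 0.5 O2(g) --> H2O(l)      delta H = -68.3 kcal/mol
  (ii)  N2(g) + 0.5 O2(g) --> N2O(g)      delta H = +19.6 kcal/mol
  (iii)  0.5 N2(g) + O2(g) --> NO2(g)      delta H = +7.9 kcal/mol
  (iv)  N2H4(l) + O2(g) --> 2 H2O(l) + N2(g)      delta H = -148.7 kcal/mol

(i) reversed (reverse to put H2(g) on the product side): +68.3 kcal/mol
(ii) as written (N2O(g) already on the product side): +19.6 kcal/mol
(iii) as written (NO2(g) already on the product side): +7.9 kcal/mol
(iv) reversed (N2H4(l) must end up as a product): +148.7 kcal/mol
delta H = (+68.3) + (+19.6) + (+7.9) + (+148.7) = 244.5 kcal/mol

delta H = 244.5 kcal/mol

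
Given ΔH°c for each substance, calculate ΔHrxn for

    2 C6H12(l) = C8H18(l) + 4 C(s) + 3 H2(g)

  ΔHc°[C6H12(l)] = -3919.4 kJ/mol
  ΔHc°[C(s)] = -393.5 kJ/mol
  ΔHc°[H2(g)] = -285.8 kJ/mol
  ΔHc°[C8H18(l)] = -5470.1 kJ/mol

ΔHrxn = 62.7 kJ/mol

Using ΔH = Σ nΔHc°(reactants) − Σ nΔHc°(products):
= [2·(-3919.4)] − [1·(-5470.1) + 4·(-393.5) + 3·(-285.8)]
= 62.7 kJ/mol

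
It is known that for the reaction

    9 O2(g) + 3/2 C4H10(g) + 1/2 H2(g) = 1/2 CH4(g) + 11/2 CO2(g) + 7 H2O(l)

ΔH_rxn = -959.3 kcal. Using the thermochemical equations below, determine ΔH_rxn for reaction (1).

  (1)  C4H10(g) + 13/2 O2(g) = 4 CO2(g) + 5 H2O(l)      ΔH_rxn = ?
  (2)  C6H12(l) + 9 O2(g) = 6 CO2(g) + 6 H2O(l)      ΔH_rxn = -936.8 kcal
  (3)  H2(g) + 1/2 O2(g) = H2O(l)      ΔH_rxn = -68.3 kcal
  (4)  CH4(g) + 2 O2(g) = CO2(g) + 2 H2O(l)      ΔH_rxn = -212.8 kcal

(1) × 3/2: contributes 3/2·x
(2): not needed.
(3) × 1/2: (1/2)·(-68.3) = -34.15 kcal
(4) reversed and × 1/2: (-1/2)·(-212.8) = +106.4 kcal
-959.3 = (-34.15) + (+106.4) + 3/2·x
x = (-959.3 − (+72.25)) / (3/2) = -687.7 kcal

ΔH_rxn = -687.7 kcal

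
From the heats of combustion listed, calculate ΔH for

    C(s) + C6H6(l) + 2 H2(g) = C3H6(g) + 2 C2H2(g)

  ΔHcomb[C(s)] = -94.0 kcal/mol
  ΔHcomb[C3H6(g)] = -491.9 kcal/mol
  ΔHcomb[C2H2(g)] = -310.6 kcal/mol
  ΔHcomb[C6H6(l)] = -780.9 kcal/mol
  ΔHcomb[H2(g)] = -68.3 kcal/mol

ΔH = 101.6 kcal/mol

With combustion enthalpies, reactants minus products:
= [1·(-94.0) + 1·(-780.9) + 2·(-68.3)] − [1·(-491.9) + 2·(-310.6)]
= 101.6 kcal/mol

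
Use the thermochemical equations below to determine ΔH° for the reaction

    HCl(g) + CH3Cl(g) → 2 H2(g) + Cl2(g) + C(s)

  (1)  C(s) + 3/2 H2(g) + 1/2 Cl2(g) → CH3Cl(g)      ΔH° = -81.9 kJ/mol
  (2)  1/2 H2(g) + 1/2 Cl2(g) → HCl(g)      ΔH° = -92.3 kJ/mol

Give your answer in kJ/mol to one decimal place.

ΔH° = 174.2 kJ/mol

(1) reversed (reverse to put CH3Cl(g) on the reactant side): +81.9 kJ/mol
(2) reversed (HCl(g) must end up as a reactant): +92.3 kJ/mol
ΔH° = (+81.9) + (+92.3) = 174.2 kJ/mol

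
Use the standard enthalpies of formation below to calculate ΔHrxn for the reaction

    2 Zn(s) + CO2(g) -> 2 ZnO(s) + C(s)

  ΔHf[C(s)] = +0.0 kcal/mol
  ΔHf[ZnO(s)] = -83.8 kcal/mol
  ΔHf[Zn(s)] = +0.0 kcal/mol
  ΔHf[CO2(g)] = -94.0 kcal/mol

ΔHrxn = -73.6 kcal/mol

ΔH°rxn = Σ nΔHf°(products) − Σ nΔHf°(reactants).
Products: 2·(-83.8) + 1·(+0.0) = -167.6
Reactants: 2·(+0.0) + 1·(-94.0) = -94.0
ΔHrxn = (-167.6) − (-94.0) = -73.6 kcal/mol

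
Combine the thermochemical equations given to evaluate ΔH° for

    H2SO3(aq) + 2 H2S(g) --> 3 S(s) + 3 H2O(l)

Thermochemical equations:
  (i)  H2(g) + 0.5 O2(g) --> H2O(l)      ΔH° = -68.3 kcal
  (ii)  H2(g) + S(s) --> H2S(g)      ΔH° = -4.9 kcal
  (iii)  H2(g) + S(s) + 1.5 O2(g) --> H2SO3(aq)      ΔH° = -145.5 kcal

(i) × 3: (3)·(-68.3) = -204.9 kcal
(ii) reversed and × 2: (-2)·(-4.9) = +9.8 kcal
(iii) reversed: +145.5 kcal
ΔH° = (-204.9) + (+9.8) + (+145.5) = -49.6 kcal

ΔH° = -49.6 kcal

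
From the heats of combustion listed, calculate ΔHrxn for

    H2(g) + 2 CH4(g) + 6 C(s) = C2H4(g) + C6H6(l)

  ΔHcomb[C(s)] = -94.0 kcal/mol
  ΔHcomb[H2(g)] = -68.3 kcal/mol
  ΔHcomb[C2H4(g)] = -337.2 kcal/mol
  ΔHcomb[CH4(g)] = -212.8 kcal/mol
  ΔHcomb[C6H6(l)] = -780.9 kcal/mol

ΔHrxn = 60.2 kcal/mol

Using ΔH = Σ nΔHc°(reactants) − Σ nΔHc°(products):
= [1·(-68.3) + 2·(-212.8) + 6·(-94.0)] − [1·(-337.2) + 1·(-780.9)]
= 60.2 kcal/mol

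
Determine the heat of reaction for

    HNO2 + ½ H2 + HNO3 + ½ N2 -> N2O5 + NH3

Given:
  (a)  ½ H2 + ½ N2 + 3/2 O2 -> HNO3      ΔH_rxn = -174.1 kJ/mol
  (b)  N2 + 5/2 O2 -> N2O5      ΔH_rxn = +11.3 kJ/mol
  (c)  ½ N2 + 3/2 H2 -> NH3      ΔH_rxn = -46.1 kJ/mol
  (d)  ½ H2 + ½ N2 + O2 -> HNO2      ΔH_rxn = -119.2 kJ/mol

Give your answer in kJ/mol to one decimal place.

ΔH_rxn = 258.5 kJ/mol

(a) reversed (reverse to put HNO3 on the reactant side): +174.1 kJ/mol
(b) as written (N2O5 already on the product side): +11.3 kJ/mol
(c) as written (NH3 already on the product side): -46.1 kJ/mol
(d) reversed (reverse to put HNO2 on the reactant side): +119.2 kJ/mol
ΔH_rxn = (+174.1) + (+11.3) + (-46.1) + (+119.2) = 258.5 kJ/mol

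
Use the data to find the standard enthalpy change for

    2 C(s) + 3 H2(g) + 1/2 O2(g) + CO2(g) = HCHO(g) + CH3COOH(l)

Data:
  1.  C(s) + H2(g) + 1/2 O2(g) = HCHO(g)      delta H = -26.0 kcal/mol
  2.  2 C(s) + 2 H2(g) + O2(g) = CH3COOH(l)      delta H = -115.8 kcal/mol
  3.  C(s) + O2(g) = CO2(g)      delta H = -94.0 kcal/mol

eq. 1 as written (HCHO(g) already on the product side): -26.0 kcal/mol
eq. 2 as written (CH3COOH(l) already on the product side): -115.8 kcal/mol
eq. 3 reversed (CO2(g) must end up as a reactant): +94.0 kcal/mol
delta H = (-26.0) + (-115.8) + (+94.0) = -47.8 kcal/mol

delta H = -47.8 kcal/mol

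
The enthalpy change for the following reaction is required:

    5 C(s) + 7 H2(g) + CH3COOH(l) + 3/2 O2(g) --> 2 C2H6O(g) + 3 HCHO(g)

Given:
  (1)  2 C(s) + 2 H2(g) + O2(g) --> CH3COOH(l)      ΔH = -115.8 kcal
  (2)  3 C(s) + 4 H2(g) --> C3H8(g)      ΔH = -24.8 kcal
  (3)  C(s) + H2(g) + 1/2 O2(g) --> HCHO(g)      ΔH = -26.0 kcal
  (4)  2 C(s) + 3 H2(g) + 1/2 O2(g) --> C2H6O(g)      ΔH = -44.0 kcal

(1) reversed: +115.8 kcal
(2): not needed.
(3) × 3: (3)·(-26.0) = -78.0 kcal
(4) × 2: (2)·(-44.0) = -88.0 kcal
Since enthalpy is a state function, ΔH = (+115.8) + (-78.0) + (-88.0) = -50.2 kcal

ΔH = -50.2 kcal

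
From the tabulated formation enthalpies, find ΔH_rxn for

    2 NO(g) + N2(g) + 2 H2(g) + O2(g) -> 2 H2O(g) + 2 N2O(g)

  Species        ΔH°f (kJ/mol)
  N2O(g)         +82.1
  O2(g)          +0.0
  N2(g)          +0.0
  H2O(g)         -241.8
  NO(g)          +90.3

ΔH_rxn = -500.0 kJ/mol

Products: 2·(-241.8) + 2·(+82.1) = -319.4
Reactants: 2·(+90.3) + 1·(+0.0) + 2·(+0.0) + 1·(+0.0) = +180.6
ΔH_rxn = (-319.4) − (+180.6) = -500.0 kJ/mol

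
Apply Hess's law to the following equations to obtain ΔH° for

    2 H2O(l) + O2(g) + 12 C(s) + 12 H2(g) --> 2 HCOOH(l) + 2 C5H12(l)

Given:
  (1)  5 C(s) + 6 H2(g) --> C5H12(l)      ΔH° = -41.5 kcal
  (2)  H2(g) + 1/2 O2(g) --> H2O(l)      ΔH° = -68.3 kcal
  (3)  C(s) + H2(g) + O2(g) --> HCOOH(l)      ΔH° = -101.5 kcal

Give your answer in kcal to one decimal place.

ΔH° = -149.4 kcal

(1) × 2: (2)·(-41.5) = -83.0 kcal
(2) reversed and × 2: (-2)·(-68.3) = +136.6 kcal
(3) × 2: (2)·(-101.5) = -203.0 kcal
ΔH° = (2)·(-41.5) + (-2)·(-68.3) + (2)·(-101.5) = -149.4 kcal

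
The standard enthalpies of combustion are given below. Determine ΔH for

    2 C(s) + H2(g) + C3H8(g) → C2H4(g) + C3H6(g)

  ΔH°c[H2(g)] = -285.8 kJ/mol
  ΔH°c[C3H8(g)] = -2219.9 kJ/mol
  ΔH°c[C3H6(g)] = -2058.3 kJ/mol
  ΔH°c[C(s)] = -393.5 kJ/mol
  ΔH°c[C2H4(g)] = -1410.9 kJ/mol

ΔH = 176.5 kJ/mol

With combustion enthalpies, reactants minus products:
= [2·(-393.5) + 1·(-285.8) + 1·(-2219.9)] − [1·(-1410.9) + 1·(-2058.3)]
= 176.5 kJ/mol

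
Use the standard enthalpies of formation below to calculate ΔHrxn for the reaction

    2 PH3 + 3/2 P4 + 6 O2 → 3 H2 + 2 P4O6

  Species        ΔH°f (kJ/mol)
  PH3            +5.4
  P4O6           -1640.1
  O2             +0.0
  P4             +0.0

ΔHrxn = -3291.0 kJ/mol

Products: 3·(+0.0) + 2·(-1640.1) = -3280.2
Reactants: 2·(+5.4) + 3/2·(+0.0) + 6·(+0.0) = +10.8
ΔHrxn = (-3280.2) − (+10.8) = -3291.0 kJ/mol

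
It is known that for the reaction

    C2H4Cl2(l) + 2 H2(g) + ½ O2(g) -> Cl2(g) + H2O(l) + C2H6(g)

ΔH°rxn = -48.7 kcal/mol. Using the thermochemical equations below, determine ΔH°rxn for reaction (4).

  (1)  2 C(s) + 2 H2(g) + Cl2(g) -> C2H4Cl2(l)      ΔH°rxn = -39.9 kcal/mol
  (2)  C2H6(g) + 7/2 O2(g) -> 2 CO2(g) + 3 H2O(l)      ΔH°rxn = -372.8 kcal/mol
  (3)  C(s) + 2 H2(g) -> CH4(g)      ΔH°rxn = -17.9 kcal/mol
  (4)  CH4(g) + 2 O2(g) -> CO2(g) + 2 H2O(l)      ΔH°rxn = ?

ΔH°rxn = -212.8 kcal/mol

(1) reversed: +39.9 kcal/mol
(2) reversed: +372.8 kcal/mol
(3) × 2: (2)·(-17.9) = -35.8 kcal/mol
(4) × 2: contributes 2·x
-48.7 = (+39.9) + (+372.8) + (-35.8) + 2·x
x = (-48.7 − (+376.9)) / (2) = -212.8 kcal/mol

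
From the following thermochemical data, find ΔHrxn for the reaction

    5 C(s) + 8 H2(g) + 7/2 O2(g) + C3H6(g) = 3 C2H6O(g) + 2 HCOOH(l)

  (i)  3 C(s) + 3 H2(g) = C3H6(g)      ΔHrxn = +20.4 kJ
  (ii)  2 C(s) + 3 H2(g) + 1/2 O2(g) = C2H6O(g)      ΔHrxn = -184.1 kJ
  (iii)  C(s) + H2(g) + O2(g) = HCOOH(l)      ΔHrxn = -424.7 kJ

(i) reversed: -20.4 kJ
(ii) × 3: (3)·(-184.1) = -552.3 kJ
(iii) × 2: (2)·(-424.7) = -849.4 kJ
ΔHrxn = (-1)·(+20.4) + (3)·(-184.1) + (2)·(-424.7) = -1422.1 kJ

ΔHrxn = -1422.1 kJ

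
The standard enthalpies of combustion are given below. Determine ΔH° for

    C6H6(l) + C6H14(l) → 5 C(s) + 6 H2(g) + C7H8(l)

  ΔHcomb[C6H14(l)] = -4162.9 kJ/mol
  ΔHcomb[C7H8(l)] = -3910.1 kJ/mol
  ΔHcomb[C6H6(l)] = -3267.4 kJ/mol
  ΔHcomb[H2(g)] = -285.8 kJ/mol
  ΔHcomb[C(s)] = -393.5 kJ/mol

Using ΔH = Σ nΔHc°(reactants) − Σ nΔHc°(products):
= [1·(-3267.4) + 1·(-4162.9)] − [5·(-393.5) + 6·(-285.8) + 1·(-3910.1)]
= 162.1 kJ/mol

ΔH° = 162.1 kJ/mol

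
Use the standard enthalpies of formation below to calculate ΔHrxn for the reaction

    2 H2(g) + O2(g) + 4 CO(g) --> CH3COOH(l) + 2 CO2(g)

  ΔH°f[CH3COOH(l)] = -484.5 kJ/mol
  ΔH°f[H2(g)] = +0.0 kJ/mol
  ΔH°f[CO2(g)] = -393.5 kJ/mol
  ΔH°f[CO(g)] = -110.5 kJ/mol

ΔHrxn = -829.5 kJ/mol

Products: 1·(-484.5) + 2·(-393.5) = -1271.5
Reactants: 2·(+0.0) + 1·(+0.0) + 4·(-110.5) = -442.0
ΔHrxn = (-1271.5) − (-442.0) = -829.5 kJ/mol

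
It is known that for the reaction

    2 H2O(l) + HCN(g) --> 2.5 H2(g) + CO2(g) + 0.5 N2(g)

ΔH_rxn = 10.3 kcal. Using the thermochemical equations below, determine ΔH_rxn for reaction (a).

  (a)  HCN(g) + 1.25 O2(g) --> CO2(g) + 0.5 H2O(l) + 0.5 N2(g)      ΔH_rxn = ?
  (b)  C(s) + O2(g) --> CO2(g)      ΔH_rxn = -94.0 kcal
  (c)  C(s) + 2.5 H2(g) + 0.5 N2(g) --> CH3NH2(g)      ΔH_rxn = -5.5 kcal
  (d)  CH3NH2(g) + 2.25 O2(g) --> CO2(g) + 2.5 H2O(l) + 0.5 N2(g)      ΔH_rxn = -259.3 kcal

ΔH_rxn = -160.5 kcal

(a) as written: contributes x
(b) as written: -94.0 kcal
(c) reversed: +5.5 kcal
(d) reversed: +259.3 kcal
+10.3 = (-94.0) + (+5.5) + (+259.3) + x
x = (+10.3 − (+170.8)) / (1) = -160.5 kcal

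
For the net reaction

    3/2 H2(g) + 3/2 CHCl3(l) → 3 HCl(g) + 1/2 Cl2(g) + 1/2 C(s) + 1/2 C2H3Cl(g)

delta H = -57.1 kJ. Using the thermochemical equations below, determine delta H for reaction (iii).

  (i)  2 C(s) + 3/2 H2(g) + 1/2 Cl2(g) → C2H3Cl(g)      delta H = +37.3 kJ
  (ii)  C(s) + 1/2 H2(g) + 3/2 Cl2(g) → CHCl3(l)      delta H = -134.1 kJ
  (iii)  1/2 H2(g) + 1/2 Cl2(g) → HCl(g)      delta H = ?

delta H = -92.3 kJ

(i) × 1/2 (scale by 1/2 for the 1/2 C2H3Cl(g)): (1/2)·(+37.3) = +18.65 kJ
(ii) reversed and × 3/2 (CHCl3(l) must end up as a reactant; scale by 3/2 for the 3/2 CHCl3(l)): (-3/2)·(-134.1) = +201.15 kJ
(iii) × 3 (×3 to match 3 HCl(g) in the target): contributes 3·x
-57.1 = (+18.65) + (+201.15) + 3·x
x = (-57.1 − (+219.8)) / (3) = -92.3 kJ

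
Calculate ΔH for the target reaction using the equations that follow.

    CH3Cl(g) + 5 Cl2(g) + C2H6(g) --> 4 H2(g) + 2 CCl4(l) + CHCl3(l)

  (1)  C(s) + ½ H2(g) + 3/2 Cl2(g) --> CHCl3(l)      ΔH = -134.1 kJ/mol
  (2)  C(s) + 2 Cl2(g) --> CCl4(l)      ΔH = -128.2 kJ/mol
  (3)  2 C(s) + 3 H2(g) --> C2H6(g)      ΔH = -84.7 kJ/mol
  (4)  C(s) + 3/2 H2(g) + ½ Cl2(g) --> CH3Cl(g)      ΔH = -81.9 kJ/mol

ΔH = -223.9 kJ/mol

(1) as written (CHCl3(l) already on the product side): -134.1 kJ/mol
(2) × 2 (×2 to match 2 CCl4(l) in the target): (2)·(-128.2) = -256.4 kJ/mol
(3) reversed (reverse to put C2H6(g) on the reactant side): +84.7 kJ/mol
(4) reversed (reverse to put CH3Cl(g) on the reactant side): +81.9 kJ/mol
ΔH = (1)·(-134.1) + (2)·(-128.2) + (-1)·(-84.7) + (-1)·(-81.9) = -223.9 kJ/mol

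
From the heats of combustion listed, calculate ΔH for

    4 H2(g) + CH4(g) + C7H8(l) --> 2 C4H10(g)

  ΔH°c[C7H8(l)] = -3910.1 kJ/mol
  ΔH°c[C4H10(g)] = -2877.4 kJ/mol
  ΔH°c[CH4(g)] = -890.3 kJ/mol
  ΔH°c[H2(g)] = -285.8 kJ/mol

With combustion enthalpies, reactants minus products:
= [4·(-285.8) + 1·(-890.3) + 1·(-3910.1)] − [2·(-2877.4)]
= -188.8 kJ/mol

ΔH = -188.8 kJ/mol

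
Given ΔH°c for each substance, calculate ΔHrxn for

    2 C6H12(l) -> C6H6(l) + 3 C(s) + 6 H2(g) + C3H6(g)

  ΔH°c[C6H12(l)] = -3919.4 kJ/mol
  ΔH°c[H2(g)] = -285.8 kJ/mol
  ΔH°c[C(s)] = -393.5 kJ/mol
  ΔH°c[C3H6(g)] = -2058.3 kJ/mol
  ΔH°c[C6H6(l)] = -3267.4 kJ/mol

ΔHrxn = 382.2 kJ/mol

With combustion enthalpies, reactants minus products:
= [2·(-3919.4)] − [1·(-3267.4) + 3·(-393.5) + 6·(-285.8) + 1·(-2058.3)]
= 382.2 kJ/mol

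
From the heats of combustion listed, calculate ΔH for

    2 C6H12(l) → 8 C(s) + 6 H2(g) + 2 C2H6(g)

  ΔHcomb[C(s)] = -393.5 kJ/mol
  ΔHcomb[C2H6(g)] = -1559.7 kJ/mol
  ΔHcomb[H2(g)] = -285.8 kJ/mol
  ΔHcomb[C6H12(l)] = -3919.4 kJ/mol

Using ΔH = Σ nΔHc°(reactants) − Σ nΔHc°(products):
= [2·(-3919.4)] − [8·(-393.5) + 6·(-285.8) + 2·(-1559.7)]
= 143.4 kJ/mol

ΔH = 143.4 kJ/mol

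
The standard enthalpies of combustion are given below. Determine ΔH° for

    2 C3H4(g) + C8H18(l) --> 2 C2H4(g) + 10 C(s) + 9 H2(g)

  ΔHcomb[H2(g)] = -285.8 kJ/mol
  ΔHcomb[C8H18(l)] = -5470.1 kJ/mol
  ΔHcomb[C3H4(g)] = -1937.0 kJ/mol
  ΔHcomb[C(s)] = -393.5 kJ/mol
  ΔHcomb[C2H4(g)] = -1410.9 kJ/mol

With combustion enthalpies, reactants minus products:
= [2·(-1937.0) + 1·(-5470.1)] − [2·(-1410.9) + 10·(-393.5) + 9·(-285.8)]
= -15.1 kJ/mol

ΔH° = -15.1 kJ/mol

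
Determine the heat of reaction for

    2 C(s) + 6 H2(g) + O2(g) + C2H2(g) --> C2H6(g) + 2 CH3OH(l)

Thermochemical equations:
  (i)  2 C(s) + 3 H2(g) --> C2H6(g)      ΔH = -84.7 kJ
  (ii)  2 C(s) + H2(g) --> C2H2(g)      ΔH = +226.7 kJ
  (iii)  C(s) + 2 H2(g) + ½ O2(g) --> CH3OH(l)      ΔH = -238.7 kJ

ΔH = -788.8 kJ

(i) as written (C2H6(g) already on the product side): -84.7 kJ
(ii) reversed (C2H2(g) must end up as a reactant): -226.7 kJ
(iii) × 2 (×2 to match 2 CH3OH(l) in the target): (2)·(-238.7) = -477.4 kJ
Combining the equations, ΔH = (-84.7) + (-226.7) + (-477.4) = -788.8 kJ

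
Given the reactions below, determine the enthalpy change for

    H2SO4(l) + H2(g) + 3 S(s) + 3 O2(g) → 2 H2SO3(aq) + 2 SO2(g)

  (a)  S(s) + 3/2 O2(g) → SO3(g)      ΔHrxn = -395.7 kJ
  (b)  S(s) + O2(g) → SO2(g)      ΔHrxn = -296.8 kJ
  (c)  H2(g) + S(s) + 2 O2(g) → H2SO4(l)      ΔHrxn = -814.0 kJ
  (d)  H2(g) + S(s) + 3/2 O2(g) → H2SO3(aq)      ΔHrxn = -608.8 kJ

(a): not needed (SO3(g) appears nowhere else).
(b) × 2 (×2 to match 2 SO2(g) in the target): (2)·(-296.8) = -593.6 kJ
(c) reversed (reverse to put H2SO4(l) on the reactant side): +814.0 kJ
(d) × 2 (scale by 2 for the 2 H2SO3(aq)): (2)·(-608.8) = -1217.6 kJ
ΔHrxn = (-593.6) + (+814.0) + (-1217.6) = -997.2 kJ

ΔHrxn = -997.2 kJ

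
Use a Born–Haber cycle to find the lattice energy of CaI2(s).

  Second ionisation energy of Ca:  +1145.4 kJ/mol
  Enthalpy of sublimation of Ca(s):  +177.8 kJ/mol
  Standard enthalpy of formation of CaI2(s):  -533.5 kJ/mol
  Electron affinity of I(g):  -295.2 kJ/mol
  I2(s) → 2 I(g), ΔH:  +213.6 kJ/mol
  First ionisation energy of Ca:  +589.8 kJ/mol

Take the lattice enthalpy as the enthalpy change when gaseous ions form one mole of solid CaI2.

U = -2069.7 kJ/mol

ΔHf° = 1·ΔHsub + 1·(ΣIE) + 1·D(I2) + 2·EA + U
-533.5 = 1·(+177.8) + 1·(+1735.2) + 1·(+213.6) + 2·(-295.2) + U
U = -533.5 − (+1536.2) = -2069.7 kJ/mol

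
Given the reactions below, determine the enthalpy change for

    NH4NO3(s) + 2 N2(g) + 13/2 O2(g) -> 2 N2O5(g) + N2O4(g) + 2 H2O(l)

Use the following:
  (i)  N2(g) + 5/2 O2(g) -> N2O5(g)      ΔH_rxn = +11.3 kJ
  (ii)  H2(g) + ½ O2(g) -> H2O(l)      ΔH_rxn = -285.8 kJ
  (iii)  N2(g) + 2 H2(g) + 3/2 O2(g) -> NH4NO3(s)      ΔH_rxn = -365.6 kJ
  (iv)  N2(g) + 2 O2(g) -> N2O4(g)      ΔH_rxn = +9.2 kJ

(i) × 2: (2)·(+11.3) = +22.6 kJ
(ii) × 2: (2)·(-285.8) = -571.6 kJ
(iii) reversed: +365.6 kJ
(iv) as written: +9.2 kJ
Since enthalpy is a state function, ΔH_rxn = (+22.6) + (-571.6) + (+365.6) + (+9.2) = -174.2 kJ

ΔH_rxn = -174.2 kJ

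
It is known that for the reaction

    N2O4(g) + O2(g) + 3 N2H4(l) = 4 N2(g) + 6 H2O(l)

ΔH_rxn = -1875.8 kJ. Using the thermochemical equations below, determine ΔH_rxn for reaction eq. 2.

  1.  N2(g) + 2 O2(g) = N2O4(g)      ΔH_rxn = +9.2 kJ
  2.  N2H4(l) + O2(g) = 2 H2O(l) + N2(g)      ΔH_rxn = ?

ΔH_rxn = -622.2 kJ

eq. 1 reversed (N2O4(g) must end up as a reactant): -9.2 kJ
eq. 2 × 3 (×3 to match 3 N2H4(l) in the target): contributes 3·x
-1875.8 = (-9.2) + 3·x
x = (-1875.8 − (-9.2)) / (3) = -622.2 kJ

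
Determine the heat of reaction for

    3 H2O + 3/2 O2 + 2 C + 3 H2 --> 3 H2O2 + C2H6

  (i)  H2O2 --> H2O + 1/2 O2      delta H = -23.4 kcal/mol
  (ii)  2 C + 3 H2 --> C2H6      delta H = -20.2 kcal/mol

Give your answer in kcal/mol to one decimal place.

delta H = 50.0 kcal/mol

(i) reversed and × 3: (-3)·(-23.4) = +70.2 kcal/mol
(ii) as written: -20.2 kcal/mol
delta H = (-3)·(-23.4) + (1)·(-20.2) = 50.0 kcal/mol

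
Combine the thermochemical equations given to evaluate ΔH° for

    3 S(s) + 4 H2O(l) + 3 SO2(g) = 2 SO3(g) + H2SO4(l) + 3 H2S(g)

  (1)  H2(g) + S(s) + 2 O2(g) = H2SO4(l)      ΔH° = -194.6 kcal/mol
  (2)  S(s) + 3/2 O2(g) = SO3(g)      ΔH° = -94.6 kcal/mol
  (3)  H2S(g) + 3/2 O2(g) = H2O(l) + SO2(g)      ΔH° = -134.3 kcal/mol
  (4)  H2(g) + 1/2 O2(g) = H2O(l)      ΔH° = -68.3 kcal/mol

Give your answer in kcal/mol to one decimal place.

(1) as written (H2SO4(l) already on the product side): -194.6 kcal/mol
(2) × 2 (scale by 2 for the 2 SO3(g)): (2)·(-94.6) = -189.2 kcal/mol
(3) reversed and × 3 (H2S(g) must end up as a product; ×3 to match 3 H2S(g) in the target): (-3)·(-134.3) = +402.9 kcal/mol
(4) reversed: +68.3 kcal/mol
Summing the manipulated equations, ΔH° = (1)·(-194.6) + (2)·(-94.6) + (-3)·(-134.3) + (-1)·(-68.3) = 87.4 kcal/mol

ΔH° = 87.4 kcal/mol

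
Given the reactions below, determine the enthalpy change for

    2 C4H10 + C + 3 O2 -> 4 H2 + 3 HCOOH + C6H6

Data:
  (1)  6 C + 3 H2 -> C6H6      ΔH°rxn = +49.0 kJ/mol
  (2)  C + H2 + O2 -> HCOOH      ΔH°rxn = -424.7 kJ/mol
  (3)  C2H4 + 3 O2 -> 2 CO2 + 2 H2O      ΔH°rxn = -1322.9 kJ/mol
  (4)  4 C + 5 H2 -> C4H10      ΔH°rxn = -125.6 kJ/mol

ΔH°rxn = -973.9 kJ/mol

(1) as written (C6H6 already on the product side): +49.0 kJ/mol
(2) × 3 (×3 to match 3 HCOOH in the target): (3)·(-424.7) = -1274.1 kJ/mol
(3): not needed (C2H4 appears nowhere else).
(4) reversed and × 2 (C4H10 must end up as a reactant; scale by 2 for the 2 C4H10): (-2)·(-125.6) = +251.2 kJ/mol
ΔH°rxn = (1)·(+49.0) + (3)·(-424.7) + (-2)·(-125.6) = -973.9 kJ/mol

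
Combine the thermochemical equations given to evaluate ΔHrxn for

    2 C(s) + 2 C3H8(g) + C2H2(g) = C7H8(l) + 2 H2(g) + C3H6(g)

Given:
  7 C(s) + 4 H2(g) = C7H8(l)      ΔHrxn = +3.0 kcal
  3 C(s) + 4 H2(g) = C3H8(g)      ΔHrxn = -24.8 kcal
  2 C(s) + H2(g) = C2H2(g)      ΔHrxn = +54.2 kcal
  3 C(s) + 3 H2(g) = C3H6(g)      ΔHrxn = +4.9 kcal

equation 1 as written: +3.0 kcal
equation 2 reversed and × 2: (-2)·(-24.8) = +49.6 kcal
equation 3 reversed: -54.2 kcal
equation 4 as written: +4.9 kcal
Since enthalpy is a state function, ΔHrxn = (+3.0) + (+49.6) + (-54.2) + (+4.9) = 3.3 kcal

ΔHrxn = 3.3 kcal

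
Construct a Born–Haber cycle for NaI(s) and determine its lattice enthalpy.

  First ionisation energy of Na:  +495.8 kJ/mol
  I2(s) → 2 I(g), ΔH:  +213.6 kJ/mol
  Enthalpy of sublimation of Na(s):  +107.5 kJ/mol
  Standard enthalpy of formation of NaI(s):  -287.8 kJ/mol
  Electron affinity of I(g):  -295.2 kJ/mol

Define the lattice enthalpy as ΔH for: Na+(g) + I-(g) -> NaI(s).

U = -702.7 kJ/mol

ΔHf° = 1·ΔHsub + 1·(ΣIE) + 1/2·D(I2) + 1·EA + U
-287.8 = 1·(+107.5) + 1·(+495.8) + 1/2·(+213.6) + 1·(-295.2) + U
U = -287.8 − (+414.9) = -702.7 kJ/mol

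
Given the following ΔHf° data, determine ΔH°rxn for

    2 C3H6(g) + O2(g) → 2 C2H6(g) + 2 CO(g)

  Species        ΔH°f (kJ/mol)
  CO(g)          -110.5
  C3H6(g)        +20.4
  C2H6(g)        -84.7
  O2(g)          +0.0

ΔH°rxn = Σ nΔHf°(products) − Σ nΔHf°(reactants).
Products: 2·(-84.7) + 2·(-110.5) = -390.4
Reactants: 2·(+20.4) + 1·(+0.0) = +40.8
ΔH°rxn = (-390.4) − (+40.8) = -431.2 kJ/mol

ΔH°rxn = -431.2 kJ/mol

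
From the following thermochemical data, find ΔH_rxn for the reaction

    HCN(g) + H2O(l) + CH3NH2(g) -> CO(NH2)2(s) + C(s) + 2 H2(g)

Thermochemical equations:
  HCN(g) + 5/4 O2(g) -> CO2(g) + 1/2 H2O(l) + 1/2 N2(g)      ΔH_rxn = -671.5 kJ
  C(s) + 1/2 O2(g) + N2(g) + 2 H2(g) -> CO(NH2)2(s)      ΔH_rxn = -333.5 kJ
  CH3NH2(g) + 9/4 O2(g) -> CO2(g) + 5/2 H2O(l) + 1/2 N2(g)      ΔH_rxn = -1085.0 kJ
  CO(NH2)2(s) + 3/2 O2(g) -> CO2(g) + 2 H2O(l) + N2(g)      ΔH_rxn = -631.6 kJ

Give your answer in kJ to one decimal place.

ΔH_rxn = -159.8 kJ

equation 1 as written: -671.5 kJ
equation 2 reversed: +333.5 kJ
equation 3 as written: -1085.0 kJ
equation 4 reversed and × 2: (-2)·(-631.6) = +1263.2 kJ
Since enthalpy is a state function, ΔH_rxn = (-671.5) + (+333.5) + (-1085.0) + (+1263.2) = -159.8 kJ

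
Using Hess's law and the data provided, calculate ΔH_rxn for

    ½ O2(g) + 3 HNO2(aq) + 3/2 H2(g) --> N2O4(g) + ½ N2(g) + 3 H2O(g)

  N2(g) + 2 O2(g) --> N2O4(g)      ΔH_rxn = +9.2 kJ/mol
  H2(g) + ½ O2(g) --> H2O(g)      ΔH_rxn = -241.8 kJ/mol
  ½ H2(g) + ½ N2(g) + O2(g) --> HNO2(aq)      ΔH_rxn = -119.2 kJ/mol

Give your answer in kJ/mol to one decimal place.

equation 1 as written (N2O4(g) already on the product side): +9.2 kJ/mol
equation 2 × 3 (scale by 3 for the 3 H2O(g)): (3)·(-241.8) = -725.4 kJ/mol
equation 3 reversed and × 3 (HNO2(aq) must end up as a reactant; ×3 to match 3 HNO2(aq) in the target): (-3)·(-119.2) = +357.6 kJ/mol
Combining the equations, ΔH_rxn = (1)·(+9.2) + (3)·(-241.8) + (-3)·(-119.2) = -358.6 kJ/mol

ΔH_rxn = -358.6 kJ/mol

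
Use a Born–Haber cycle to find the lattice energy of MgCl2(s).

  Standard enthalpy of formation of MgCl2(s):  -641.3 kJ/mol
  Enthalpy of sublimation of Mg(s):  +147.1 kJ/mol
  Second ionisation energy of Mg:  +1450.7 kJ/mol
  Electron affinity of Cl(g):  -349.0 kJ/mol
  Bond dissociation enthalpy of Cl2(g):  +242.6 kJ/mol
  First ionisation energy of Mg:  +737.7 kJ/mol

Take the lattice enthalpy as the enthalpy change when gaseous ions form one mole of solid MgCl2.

U = -2521.4 kJ/mol

ΔHf° = 1·ΔHsub + 1·(ΣIE) + 1·D(Cl2) + 2·EA + U
-641.3 = 1·(+147.1) + 1·(+2188.4) + 1·(+242.6) + 2·(-349.0) + U
U = -641.3 − (+1880.1) = -2521.4 kJ/mol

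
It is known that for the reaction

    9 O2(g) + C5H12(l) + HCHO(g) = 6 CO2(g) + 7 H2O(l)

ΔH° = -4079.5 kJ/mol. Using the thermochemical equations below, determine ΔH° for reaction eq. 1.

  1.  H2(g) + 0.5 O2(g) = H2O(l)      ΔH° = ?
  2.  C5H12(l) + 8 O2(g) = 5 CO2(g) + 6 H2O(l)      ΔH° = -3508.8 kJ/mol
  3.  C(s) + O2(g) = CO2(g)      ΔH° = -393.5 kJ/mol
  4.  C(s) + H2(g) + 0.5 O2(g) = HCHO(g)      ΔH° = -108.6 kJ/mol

eq. 1 as written: contributes x
eq. 2 as written (C5H12(l) already on the reactant side): -3508.8 kJ/mol
eq. 3 as written: -393.5 kJ/mol
eq. 4 reversed (reverse to put HCHO(g) on the reactant side): +108.6 kJ/mol
-4079.5 = (-3508.8) + (-393.5) + (+108.6) + x
x = (-4079.5 − (-3793.7)) / (1) = -285.8 kJ/mol

ΔH° = -285.8 kJ/mol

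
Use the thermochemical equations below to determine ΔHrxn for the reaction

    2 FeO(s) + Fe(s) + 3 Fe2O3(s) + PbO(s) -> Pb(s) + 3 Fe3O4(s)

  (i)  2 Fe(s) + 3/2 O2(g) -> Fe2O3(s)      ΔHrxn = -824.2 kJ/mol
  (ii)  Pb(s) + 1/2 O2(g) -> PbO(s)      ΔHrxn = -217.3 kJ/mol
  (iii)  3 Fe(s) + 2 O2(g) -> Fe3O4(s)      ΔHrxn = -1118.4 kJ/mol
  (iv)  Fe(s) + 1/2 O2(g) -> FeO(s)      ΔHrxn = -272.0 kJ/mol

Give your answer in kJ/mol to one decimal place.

ΔHrxn = -121.3 kJ/mol

(i) reversed and × 3 (reverse to put Fe2O3(s) on the reactant side; ×3 to match 3 Fe2O3(s) in the target): (-3)·(-824.2) = +2472.6 kJ/mol
(ii) reversed (PbO(s) must end up as a reactant): +217.3 kJ/mol
(iii) × 3 (scale by 3 for the 3 Fe3O4(s)): (3)·(-1118.4) = -3355.2 kJ/mol
(iv) reversed and × 2 (FeO(s) must end up as a reactant; scale by 2 for the 2 FeO(s)): (-2)·(-272.0) = +544.0 kJ/mol
By Hess's law, ΔHrxn = (+2472.6) + (+217.3) + (-3355.2) + (+544.0) = -121.3 kJ/mol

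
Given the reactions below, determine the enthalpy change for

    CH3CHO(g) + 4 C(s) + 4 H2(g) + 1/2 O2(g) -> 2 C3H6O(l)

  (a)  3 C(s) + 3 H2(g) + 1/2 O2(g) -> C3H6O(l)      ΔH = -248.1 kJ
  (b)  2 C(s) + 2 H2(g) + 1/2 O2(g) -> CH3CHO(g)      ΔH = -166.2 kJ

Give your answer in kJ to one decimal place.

(a) × 2: (2)·(-248.1) = -496.2 kJ
(b) reversed: +166.2 kJ
Since enthalpy is a state function, ΔH = (-496.2) + (+166.2) = -330.0 kJ

ΔH = -330.0 kJ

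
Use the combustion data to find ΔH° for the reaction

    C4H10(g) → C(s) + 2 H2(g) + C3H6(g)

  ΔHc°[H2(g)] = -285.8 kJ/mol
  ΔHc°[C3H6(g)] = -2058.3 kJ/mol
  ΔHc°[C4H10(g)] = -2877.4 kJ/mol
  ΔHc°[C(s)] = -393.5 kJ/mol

With combustion enthalpies, reactants minus products:
= [1·(-2877.4)] − [1·(-393.5) + 2·(-285.8) + 1·(-2058.3)]
= 146.0 kJ/mol

ΔH° = 146.0 kJ/mol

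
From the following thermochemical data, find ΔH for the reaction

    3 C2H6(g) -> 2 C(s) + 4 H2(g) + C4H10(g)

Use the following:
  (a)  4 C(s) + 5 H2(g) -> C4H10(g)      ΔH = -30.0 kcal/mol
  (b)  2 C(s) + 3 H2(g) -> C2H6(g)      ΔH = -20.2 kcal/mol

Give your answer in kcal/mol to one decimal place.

(a) as written (C4H10(g) already on the product side): -30.0 kcal/mol
(b) reversed and × 3 (C2H6(g) must end up as a reactant; ×3 to match 3 C2H6(g) in the target): (-3)·(-20.2) = +60.6 kcal/mol
Combining the equations, ΔH = (1)·(-30.0) + (-3)·(-20.2) = 30.6 kcal/mol

ΔH = 30.6 kcal/mol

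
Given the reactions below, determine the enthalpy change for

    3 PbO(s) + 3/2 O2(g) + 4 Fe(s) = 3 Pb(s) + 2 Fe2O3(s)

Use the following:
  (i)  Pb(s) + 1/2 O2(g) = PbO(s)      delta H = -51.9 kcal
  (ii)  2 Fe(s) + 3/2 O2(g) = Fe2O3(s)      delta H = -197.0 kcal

delta H = -238.3 kcal

(i) reversed and × 3: (-3)·(-51.9) = +155.7 kcal
(ii) × 2: (2)·(-197.0) = -394.0 kcal
delta H = (-3)·(-51.9) + (2)·(-197.0) = -238.3 kcal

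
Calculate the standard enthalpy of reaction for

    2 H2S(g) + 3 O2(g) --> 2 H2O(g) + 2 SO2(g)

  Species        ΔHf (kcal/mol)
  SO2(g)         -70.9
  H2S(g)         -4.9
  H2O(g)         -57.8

ΔH°rxn = -247.6 kcal/mol

Products: 2·(-57.8) + 2·(-70.9) = -257.4
Reactants: 2·(-4.9) + 3·(+0.0) = -9.8
ΔH°rxn = (-257.4) − (-9.8) = -247.6 kcal/mol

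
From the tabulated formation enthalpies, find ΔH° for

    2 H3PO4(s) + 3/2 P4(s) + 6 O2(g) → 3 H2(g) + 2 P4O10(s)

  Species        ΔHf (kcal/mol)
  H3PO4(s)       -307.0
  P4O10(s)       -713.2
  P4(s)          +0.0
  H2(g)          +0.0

Products: 3·(+0.0) + 2·(-713.2) = -1426.4
Reactants: 2·(-307.0) + 3/2·(+0.0) + 6·(+0.0) = -614.0
ΔH° = (-1426.4) − (-614.0) = -812.4 kcal/mol

ΔH° = -812.4 kcal/mol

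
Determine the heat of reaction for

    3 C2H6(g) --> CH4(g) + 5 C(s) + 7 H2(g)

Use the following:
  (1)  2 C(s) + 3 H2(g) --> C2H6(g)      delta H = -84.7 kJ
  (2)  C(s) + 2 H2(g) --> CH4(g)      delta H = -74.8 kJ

(1) reversed and × 3 (reverse to put C2H6(g) on the reactant side; ×3 to match 3 C2H6(g) in the target): (-3)·(-84.7) = +254.1 kJ
(2) as written (CH4(g) already on the product side): -74.8 kJ
delta H = (-3)·(-84.7) + (1)·(-74.8) = 179.3 kJ

delta H = 179.3 kJ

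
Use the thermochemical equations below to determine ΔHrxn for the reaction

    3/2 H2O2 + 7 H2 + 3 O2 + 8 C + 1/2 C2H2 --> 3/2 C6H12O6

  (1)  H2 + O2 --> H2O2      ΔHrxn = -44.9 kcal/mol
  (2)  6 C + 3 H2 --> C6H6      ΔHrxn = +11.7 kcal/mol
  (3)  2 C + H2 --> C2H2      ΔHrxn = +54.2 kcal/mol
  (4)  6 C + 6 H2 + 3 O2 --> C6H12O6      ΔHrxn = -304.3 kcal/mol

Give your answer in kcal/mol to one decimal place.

(1) reversed and × 3/2 (reverse to put H2O2 on the reactant side; ×3/2 to match 3/2 H2O2 in the target): (-3/2)·(-44.9) = +67.35 kcal/mol
(2): not needed (C6H6 appears nowhere else).
(3) reversed and × 1/2 (reverse to put C2H2 on the reactant side; scale by 1/2 for the 1/2 C2H2): (-1/2)·(+54.2) = -27.1 kcal/mol
(4) × 3/2 (scale by 3/2 for the 3/2 C6H12O6): (3/2)·(-304.3) = -456.45 kcal/mol
ΔHrxn = (-3/2)·(-44.9) + (-1/2)·(+54.2) + (3/2)·(-304.3) = -416.2 kcal/mol

ΔHrxn = -416.2 kcal/mol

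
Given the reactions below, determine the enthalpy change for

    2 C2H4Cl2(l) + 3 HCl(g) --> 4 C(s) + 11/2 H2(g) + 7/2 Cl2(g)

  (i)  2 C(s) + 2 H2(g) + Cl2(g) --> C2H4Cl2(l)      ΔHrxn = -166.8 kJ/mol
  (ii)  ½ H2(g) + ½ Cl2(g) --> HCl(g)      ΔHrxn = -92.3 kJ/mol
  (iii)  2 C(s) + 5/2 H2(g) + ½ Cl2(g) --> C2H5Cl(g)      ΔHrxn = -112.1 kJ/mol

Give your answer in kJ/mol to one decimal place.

ΔHrxn = 610.5 kJ/mol

(i) reversed and × 2 (C2H4Cl2(l) must end up as a reactant; scale by 2 for the 2 C2H4Cl2(l)): (-2)·(-166.8) = +333.6 kJ/mol
(ii) reversed and × 3 (HCl(g) must end up as a reactant; scale by 3 for the 3 HCl(g)): (-3)·(-92.3) = +276.9 kJ/mol
(iii): not needed (C2H5Cl(g) appears nowhere else).
Combining the equations, ΔHrxn = (+333.6) + (+276.9) = 610.5 kJ/mol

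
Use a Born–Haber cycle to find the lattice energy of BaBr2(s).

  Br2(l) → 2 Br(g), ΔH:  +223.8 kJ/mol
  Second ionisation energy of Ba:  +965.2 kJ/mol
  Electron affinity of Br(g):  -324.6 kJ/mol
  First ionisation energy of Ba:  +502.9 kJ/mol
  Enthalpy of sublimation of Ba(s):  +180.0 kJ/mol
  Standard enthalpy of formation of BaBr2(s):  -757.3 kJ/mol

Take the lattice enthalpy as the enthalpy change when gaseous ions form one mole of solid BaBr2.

ΔHf° = 1·ΔHsub + 1·(ΣIE) + 1·D(Br2) + 2·EA + U
-757.3 = 1·(+180.0) + 1·(+1468.1) + 1·(+223.8) + 2·(-324.6) + U
U = -757.3 − (+1222.7) = -1980.0 kJ/mol

U = -1980.0 kJ/mol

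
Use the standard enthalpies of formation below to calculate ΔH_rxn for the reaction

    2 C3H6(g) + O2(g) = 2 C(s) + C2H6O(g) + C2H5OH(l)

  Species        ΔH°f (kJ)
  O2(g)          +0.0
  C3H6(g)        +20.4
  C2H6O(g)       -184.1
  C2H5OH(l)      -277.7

ΔH_rxn = -502.6 kJ

Products: 2·(+0.0) + 1·(-184.1) + 1·(-277.7) = -461.8
Reactants: 2·(+20.4) + 1·(+0.0) = +40.8
ΔH_rxn = (-461.8) − (+40.8) = -502.6 kJ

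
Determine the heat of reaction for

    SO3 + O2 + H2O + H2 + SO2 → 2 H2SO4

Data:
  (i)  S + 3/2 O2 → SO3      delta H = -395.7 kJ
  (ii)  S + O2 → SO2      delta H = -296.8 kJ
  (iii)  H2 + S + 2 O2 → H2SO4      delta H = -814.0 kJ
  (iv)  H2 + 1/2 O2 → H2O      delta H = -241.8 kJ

(i) reversed: +395.7 kJ
(ii) reversed: +296.8 kJ
(iii) × 2: (2)·(-814.0) = -1628.0 kJ
(iv) reversed: +241.8 kJ
Summing the manipulated equations, delta H = (+395.7) + (+296.8) + (-1628.0) + (+241.8) = -693.7 kJ

delta H = -693.7 kJ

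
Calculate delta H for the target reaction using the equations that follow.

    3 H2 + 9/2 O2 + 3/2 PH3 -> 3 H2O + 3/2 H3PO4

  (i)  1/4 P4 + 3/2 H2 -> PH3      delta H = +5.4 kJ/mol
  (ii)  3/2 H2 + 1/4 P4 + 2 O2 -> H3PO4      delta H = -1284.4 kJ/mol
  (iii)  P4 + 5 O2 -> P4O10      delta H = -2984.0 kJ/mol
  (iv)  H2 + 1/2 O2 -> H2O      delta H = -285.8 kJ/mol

(i) reversed and × 3/2 (PH3 must end up as a reactant; ×3/2 to match 3/2 PH3 in the target): (-3/2)·(+5.4) = -8.1 kJ/mol
(ii) × 3/2 (scale by 3/2 for the 3/2 H3PO4): (3/2)·(-1284.4) = -1926.6 kJ/mol
(iii): not needed (P4O10 appears nowhere else).
(iv) × 3 (×3 to match 3 H2O in the target): (3)·(-285.8) = -857.4 kJ/mol
By Hess's law, delta H = (-3/2)·(+5.4) + (3/2)·(-1284.4) + (3)·(-285.8) = -2792.1 kJ/mol

delta H = -2792.1 kJ/mol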